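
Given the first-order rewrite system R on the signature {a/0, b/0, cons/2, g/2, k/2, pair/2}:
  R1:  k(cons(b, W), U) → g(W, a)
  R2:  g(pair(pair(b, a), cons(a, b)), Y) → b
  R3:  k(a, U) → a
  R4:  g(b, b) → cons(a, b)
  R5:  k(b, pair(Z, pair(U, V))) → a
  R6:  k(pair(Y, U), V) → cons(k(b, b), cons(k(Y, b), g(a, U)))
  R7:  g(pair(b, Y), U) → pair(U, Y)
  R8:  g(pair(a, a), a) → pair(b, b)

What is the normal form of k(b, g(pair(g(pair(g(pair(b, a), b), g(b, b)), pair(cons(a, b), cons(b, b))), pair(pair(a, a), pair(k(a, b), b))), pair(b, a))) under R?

a

1. k(b, g(pair(g(pair(g(pair(b, a), b), g(b, b)), pair(cons(a, b), cons(b, b))), pair(pair(a, a), pair(k(a, b), b))), pair(b, a)))  →  k(b, g(pair(g(pair(pair(b, a), g(b, b)), pair(cons(a, b), cons(b, b))), pair(pair(a, a), pair(k(a, b), b))), pair(b, a)))   [R7 at 2.1.1.1.1]
2. k(b, g(pair(g(pair(pair(b, a), g(b, b)), pair(cons(a, b), cons(b, b))), pair(pair(a, a), pair(k(a, b), b))), pair(b, a)))  →  k(b, g(pair(g(pair(pair(b, a), cons(a, b)), pair(cons(a, b), cons(b, b))), pair(pair(a, a), pair(k(a, b), b))), pair(b, a)))   [R4 at 2.1.1.1.2]
3. k(b, g(pair(g(pair(pair(b, a), cons(a, b)), pair(cons(a, b), cons(b, b))), pair(pair(a, a), pair(k(a, b), b))), pair(b, a)))  →  k(b, g(pair(b, pair(pair(a, a), pair(k(a, b), b))), pair(b, a)))   [R2 at 2.1.1]
4. k(b, g(pair(b, pair(pair(a, a), pair(k(a, b), b))), pair(b, a)))  →  k(b, pair(pair(b, a), pair(pair(a, a), pair(k(a, b), b))))   [R7 at 2]
5. k(b, pair(pair(b, a), pair(pair(a, a), pair(k(a, b), b))))  →  a   [R5 at ε]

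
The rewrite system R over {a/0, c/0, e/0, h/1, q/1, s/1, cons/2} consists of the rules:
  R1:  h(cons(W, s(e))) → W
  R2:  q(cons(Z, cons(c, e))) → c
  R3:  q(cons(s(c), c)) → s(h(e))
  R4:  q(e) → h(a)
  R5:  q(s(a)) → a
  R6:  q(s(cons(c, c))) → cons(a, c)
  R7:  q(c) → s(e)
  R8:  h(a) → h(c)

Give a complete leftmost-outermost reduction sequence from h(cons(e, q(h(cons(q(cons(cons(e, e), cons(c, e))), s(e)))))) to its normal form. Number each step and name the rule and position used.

e

1. h(cons(e, q(h(cons(q(cons(cons(e, e), cons(c, e))), s(e))))))  →  h(cons(e, q(q(cons(cons(e, e), cons(c, e))))))   [R1 at 1.2.1]
2. h(cons(e, q(q(cons(cons(e, e), cons(c, e))))))  →  h(cons(e, q(c)))   [R2 at 1.2.1]
3. h(cons(e, q(c)))  →  h(cons(e, s(e)))   [R7 at 1.2]
4. h(cons(e, s(e)))  →  e   [R1 at ε]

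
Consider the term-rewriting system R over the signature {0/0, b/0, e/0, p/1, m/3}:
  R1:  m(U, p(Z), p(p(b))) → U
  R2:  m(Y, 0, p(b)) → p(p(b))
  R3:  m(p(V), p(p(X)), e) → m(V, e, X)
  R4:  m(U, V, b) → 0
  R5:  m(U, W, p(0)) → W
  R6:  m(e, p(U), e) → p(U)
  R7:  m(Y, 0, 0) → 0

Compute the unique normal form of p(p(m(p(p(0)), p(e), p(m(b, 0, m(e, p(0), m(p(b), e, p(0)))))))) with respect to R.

p(p(p(e)))

1. p(p(m(p(p(0)), p(e), p(m(b, 0, m(e, p(0), m(p(b), e, p(0))))))))  →  p(p(m(p(p(0)), p(e), p(m(b, 0, m(e, p(0), e))))))   [R5 at 1.1.3.1.3.3]
2. p(p(m(p(p(0)), p(e), p(m(b, 0, m(e, p(0), e))))))  →  p(p(m(p(p(0)), p(e), p(m(b, 0, p(0))))))   [R6 at 1.1.3.1.3]
3. p(p(m(p(p(0)), p(e), p(m(b, 0, p(0))))))  →  p(p(m(p(p(0)), p(e), p(0))))   [R5 at 1.1.3.1]
4. p(p(m(p(p(0)), p(e), p(0))))  →  p(p(p(e)))   [R5 at 1.1]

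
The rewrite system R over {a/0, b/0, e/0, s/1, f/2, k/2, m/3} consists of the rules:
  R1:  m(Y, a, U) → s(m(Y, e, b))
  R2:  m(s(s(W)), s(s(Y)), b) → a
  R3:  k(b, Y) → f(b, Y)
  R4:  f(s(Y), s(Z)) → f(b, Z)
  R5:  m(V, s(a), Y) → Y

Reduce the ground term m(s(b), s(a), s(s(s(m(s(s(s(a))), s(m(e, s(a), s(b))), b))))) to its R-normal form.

1. m(s(b), s(a), s(s(s(m(s(s(s(a))), s(m(e, s(a), s(b))), b)))))  →  s(s(s(m(s(s(s(a))), s(m(e, s(a), s(b))), b))))   [R5 at ε]
2. s(s(s(m(s(s(s(a))), s(m(e, s(a), s(b))), b))))  →  s(s(s(m(s(s(s(a))), s(s(b)), b))))   [R5 at 1.1.1.2.1]
3. s(s(s(m(s(s(s(a))), s(s(b)), b))))  →  s(s(s(a)))   [R2 at 1.1.1]

s(s(s(a)))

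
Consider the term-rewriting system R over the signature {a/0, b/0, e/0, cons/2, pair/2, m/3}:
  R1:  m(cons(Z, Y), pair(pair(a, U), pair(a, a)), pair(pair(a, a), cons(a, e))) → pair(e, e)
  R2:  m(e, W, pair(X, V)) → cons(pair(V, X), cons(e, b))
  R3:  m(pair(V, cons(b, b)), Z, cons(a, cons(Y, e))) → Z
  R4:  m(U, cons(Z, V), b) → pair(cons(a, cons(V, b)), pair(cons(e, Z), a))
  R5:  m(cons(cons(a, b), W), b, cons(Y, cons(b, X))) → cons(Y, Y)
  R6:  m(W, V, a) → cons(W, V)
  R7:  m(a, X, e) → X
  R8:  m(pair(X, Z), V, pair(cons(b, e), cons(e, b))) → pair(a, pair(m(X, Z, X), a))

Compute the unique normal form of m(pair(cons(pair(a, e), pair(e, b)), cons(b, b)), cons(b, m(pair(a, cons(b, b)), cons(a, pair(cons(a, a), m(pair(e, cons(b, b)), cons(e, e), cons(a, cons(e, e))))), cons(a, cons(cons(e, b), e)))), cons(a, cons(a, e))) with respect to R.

1. m(pair(cons(pair(a, e), pair(e, b)), cons(b, b)), cons(b, m(pair(a, cons(b, b)), cons(a, pair(cons(a, a), m(pair(e, cons(b, b)), cons(e, e), cons(a, cons(e, e))))), cons(a, cons(cons(e, b), e)))), cons(a, cons(a, e)))  →  cons(b, m(pair(a, cons(b, b)), cons(a, pair(cons(a, a), m(pair(e, cons(b, b)), cons(e, e), cons(a, cons(e, e))))), cons(a, cons(cons(e, b), e))))   [R3 at ε]
2. cons(b, m(pair(a, cons(b, b)), cons(a, pair(cons(a, a), m(pair(e, cons(b, b)), cons(e, e), cons(a, cons(e, e))))), cons(a, cons(cons(e, b), e))))  →  cons(b, cons(a, pair(cons(a, a), m(pair(e, cons(b, b)), cons(e, e), cons(a, cons(e, e))))))   [R3 at 2]
3. cons(b, cons(a, pair(cons(a, a), m(pair(e, cons(b, b)), cons(e, e), cons(a, cons(e, e))))))  →  cons(b, cons(a, pair(cons(a, a), cons(e, e))))   [R3 at 2.2.2]

cons(b, cons(a, pair(cons(a, a), cons(e, e))))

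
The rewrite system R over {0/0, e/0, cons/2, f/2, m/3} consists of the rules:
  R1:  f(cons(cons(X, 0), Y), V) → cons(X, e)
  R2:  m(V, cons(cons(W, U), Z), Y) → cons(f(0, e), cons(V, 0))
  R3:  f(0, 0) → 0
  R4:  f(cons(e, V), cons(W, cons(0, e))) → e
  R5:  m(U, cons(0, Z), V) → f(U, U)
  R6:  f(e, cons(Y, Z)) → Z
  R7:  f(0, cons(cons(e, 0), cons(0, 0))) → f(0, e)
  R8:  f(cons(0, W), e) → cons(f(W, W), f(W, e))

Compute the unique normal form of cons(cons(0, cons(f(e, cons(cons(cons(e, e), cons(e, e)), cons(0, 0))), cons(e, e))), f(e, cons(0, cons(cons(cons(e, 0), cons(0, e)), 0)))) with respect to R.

cons(cons(0, cons(cons(0, 0), cons(e, e))), cons(cons(cons(e, 0), cons(0, e)), 0))

1. cons(cons(0, cons(f(e, cons(cons(cons(e, e), cons(e, e)), cons(0, 0))), cons(e, e))), f(e, cons(0, cons(cons(cons(e, 0), cons(0, e)), 0))))  →  cons(cons(0, cons(cons(0, 0), cons(e, e))), f(e, cons(0, cons(cons(cons(e, 0), cons(0, e)), 0))))   [R6 at 1.2.1]
2. cons(cons(0, cons(cons(0, 0), cons(e, e))), f(e, cons(0, cons(cons(cons(e, 0), cons(0, e)), 0))))  →  cons(cons(0, cons(cons(0, 0), cons(e, e))), cons(cons(cons(e, 0), cons(0, e)), 0))   [R6 at 2]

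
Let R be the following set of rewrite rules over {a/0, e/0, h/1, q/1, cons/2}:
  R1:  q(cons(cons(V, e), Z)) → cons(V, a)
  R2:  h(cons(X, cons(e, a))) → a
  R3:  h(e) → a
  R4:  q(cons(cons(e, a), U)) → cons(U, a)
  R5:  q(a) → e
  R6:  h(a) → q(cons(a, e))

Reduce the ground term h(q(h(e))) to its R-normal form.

1. h(q(h(e)))  →  h(q(a))   [R3 at 1.1]
2. h(q(a))  →  h(e)   [R5 at 1]
3. h(e)  →  a   [R3 at ε]

a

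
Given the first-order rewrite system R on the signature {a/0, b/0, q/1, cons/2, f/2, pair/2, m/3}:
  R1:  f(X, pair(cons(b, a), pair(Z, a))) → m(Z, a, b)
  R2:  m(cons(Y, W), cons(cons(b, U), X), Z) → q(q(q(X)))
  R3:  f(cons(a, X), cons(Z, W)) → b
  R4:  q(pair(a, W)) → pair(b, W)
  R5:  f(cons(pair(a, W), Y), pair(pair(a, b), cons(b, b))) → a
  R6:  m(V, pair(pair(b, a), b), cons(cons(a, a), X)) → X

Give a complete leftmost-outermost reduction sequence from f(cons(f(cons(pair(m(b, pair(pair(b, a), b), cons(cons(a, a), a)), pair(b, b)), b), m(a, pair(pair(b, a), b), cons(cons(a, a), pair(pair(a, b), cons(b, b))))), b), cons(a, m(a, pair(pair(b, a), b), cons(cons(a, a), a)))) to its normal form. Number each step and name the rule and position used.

b

1. f(cons(f(cons(pair(m(b, pair(pair(b, a), b), cons(cons(a, a), a)), pair(b, b)), b), m(a, pair(pair(b, a), b), cons(cons(a, a), pair(pair(a, b), cons(b, b))))), b), cons(a, m(a, pair(pair(b, a), b), cons(cons(a, a), a))))  →  f(cons(f(cons(pair(a, pair(b, b)), b), m(a, pair(pair(b, a), b), cons(cons(a, a), pair(pair(a, b), cons(b, b))))), b), cons(a, m(a, pair(pair(b, a), b), cons(cons(a, a), a))))   [R6 at 1.1.1.1.1]
2. f(cons(f(cons(pair(a, pair(b, b)), b), m(a, pair(pair(b, a), b), cons(cons(a, a), pair(pair(a, b), cons(b, b))))), b), cons(a, m(a, pair(pair(b, a), b), cons(cons(a, a), a))))  →  f(cons(f(cons(pair(a, pair(b, b)), b), pair(pair(a, b), cons(b, b))), b), cons(a, m(a, pair(pair(b, a), b), cons(cons(a, a), a))))   [R6 at 1.1.2]
3. f(cons(f(cons(pair(a, pair(b, b)), b), pair(pair(a, b), cons(b, b))), b), cons(a, m(a, pair(pair(b, a), b), cons(cons(a, a), a))))  →  f(cons(a, b), cons(a, m(a, pair(pair(b, a), b), cons(cons(a, a), a))))   [R5 at 1.1]
4. f(cons(a, b), cons(a, m(a, pair(pair(b, a), b), cons(cons(a, a), a))))  →  b   [R3 at ε]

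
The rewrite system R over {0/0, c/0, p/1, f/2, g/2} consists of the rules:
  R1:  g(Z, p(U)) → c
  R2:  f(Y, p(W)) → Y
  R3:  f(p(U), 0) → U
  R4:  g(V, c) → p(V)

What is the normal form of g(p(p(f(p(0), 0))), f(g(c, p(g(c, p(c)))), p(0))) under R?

1. g(p(p(f(p(0), 0))), f(g(c, p(g(c, p(c)))), p(0)))  →  g(p(p(0)), f(g(c, p(g(c, p(c)))), p(0)))   [R3 at 1.1.1]
2. g(p(p(0)), f(g(c, p(g(c, p(c)))), p(0)))  →  g(p(p(0)), g(c, p(g(c, p(c)))))   [R2 at 2]
3. g(p(p(0)), g(c, p(g(c, p(c)))))  →  g(p(p(0)), c)   [R1 at 2]
4. g(p(p(0)), c)  →  p(p(p(0)))   [R4 at ε]

p(p(p(0)))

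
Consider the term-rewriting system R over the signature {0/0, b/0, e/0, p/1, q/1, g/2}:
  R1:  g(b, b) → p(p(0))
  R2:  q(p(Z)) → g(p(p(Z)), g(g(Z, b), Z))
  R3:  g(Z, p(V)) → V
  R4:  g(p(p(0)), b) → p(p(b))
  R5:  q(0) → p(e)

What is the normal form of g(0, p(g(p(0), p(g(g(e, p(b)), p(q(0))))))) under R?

1. g(0, p(g(p(0), p(g(g(e, p(b)), p(q(0)))))))  →  g(p(0), p(g(g(e, p(b)), p(q(0)))))   [R3 at ε]
2. g(p(0), p(g(g(e, p(b)), p(q(0)))))  →  g(g(e, p(b)), p(q(0)))   [R3 at ε]
3. g(g(e, p(b)), p(q(0)))  →  q(0)   [R3 at ε]
4. q(0)  →  p(e)   [R5 at ε]

p(e)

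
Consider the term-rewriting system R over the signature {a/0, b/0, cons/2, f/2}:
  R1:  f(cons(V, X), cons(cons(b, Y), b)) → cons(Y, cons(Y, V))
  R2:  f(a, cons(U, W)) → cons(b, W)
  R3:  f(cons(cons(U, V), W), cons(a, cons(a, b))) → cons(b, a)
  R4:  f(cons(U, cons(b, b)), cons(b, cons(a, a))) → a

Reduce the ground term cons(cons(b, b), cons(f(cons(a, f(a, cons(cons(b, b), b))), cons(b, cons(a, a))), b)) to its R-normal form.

1. cons(cons(b, b), cons(f(cons(a, f(a, cons(cons(b, b), b))), cons(b, cons(a, a))), b))  →  cons(cons(b, b), cons(f(cons(a, cons(b, b)), cons(b, cons(a, a))), b))   [R2 at 2.1.1.2]
2. cons(cons(b, b), cons(f(cons(a, cons(b, b)), cons(b, cons(a, a))), b))  →  cons(cons(b, b), cons(a, b))   [R4 at 2.1]

cons(cons(b, b), cons(a, b))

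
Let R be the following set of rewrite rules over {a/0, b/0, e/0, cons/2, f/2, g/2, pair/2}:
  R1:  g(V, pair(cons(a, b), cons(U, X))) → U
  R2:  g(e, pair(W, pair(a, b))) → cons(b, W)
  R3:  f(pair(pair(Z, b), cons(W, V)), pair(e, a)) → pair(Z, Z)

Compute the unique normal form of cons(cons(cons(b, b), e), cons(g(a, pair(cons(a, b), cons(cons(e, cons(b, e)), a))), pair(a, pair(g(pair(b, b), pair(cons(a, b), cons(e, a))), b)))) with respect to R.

cons(cons(cons(b, b), e), cons(cons(e, cons(b, e)), pair(a, pair(e, b))))

1. cons(cons(cons(b, b), e), cons(g(a, pair(cons(a, b), cons(cons(e, cons(b, e)), a))), pair(a, pair(g(pair(b, b), pair(cons(a, b), cons(e, a))), b))))  →  cons(cons(cons(b, b), e), cons(cons(e, cons(b, e)), pair(a, pair(g(pair(b, b), pair(cons(a, b), cons(e, a))), b))))   [R1 at 2.1]
2. cons(cons(cons(b, b), e), cons(cons(e, cons(b, e)), pair(a, pair(g(pair(b, b), pair(cons(a, b), cons(e, a))), b))))  →  cons(cons(cons(b, b), e), cons(cons(e, cons(b, e)), pair(a, pair(e, b))))   [R1 at 2.2.2.1]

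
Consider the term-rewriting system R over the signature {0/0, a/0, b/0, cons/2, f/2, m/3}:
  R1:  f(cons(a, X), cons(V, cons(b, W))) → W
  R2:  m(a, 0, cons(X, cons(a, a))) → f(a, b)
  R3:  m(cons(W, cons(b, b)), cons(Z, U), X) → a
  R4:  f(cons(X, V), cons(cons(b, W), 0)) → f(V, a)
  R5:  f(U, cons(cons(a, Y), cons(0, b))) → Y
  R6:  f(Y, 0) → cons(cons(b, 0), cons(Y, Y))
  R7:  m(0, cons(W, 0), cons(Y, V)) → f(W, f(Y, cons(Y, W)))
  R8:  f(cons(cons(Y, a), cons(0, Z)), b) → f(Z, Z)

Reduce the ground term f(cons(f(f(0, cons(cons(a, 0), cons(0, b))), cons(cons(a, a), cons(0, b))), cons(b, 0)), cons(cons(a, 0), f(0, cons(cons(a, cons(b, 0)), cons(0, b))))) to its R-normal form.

1. f(cons(f(f(0, cons(cons(a, 0), cons(0, b))), cons(cons(a, a), cons(0, b))), cons(b, 0)), cons(cons(a, 0), f(0, cons(cons(a, cons(b, 0)), cons(0, b)))))  →  f(cons(a, cons(b, 0)), cons(cons(a, 0), f(0, cons(cons(a, cons(b, 0)), cons(0, b)))))   [R5 at 1.1]
2. f(cons(a, cons(b, 0)), cons(cons(a, 0), f(0, cons(cons(a, cons(b, 0)), cons(0, b)))))  →  f(cons(a, cons(b, 0)), cons(cons(a, 0), cons(b, 0)))   [R5 at 2.2]
3. f(cons(a, cons(b, 0)), cons(cons(a, 0), cons(b, 0)))  →  0   [R1 at ε]

0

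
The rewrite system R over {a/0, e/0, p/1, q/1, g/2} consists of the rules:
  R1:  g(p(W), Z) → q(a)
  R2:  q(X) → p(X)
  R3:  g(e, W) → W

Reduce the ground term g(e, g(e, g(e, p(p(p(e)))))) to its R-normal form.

1. g(e, g(e, g(e, p(p(p(e))))))  →  g(e, g(e, p(p(p(e)))))   [R3 at ε]
2. g(e, g(e, p(p(p(e)))))  →  g(e, p(p(p(e))))   [R3 at ε]
3. g(e, p(p(p(e))))  →  p(p(p(e)))   [R3 at ε]

p(p(p(e)))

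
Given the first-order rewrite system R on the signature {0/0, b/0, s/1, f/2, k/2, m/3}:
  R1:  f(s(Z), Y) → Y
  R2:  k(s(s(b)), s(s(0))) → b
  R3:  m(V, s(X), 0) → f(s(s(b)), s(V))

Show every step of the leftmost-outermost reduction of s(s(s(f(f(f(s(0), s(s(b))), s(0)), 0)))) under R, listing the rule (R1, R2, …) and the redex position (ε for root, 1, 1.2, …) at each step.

1. s(s(s(f(f(f(s(0), s(s(b))), s(0)), 0))))  →  s(s(s(f(f(s(s(b)), s(0)), 0))))   [R1 at 1.1.1.1.1]
2. s(s(s(f(f(s(s(b)), s(0)), 0))))  →  s(s(s(f(s(0), 0))))   [R1 at 1.1.1.1]
3. s(s(s(f(s(0), 0))))  →  s(s(s(0)))   [R1 at 1.1.1]

s(s(s(0)))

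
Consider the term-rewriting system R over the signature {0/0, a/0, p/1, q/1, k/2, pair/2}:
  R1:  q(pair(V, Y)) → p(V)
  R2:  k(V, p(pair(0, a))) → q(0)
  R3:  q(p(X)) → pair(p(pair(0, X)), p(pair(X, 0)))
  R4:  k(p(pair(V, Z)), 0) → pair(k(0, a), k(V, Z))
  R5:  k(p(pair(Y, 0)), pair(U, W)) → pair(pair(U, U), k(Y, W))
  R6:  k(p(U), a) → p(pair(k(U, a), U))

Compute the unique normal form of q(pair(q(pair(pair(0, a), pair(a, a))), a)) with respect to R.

p(p(pair(0, a)))

1. q(pair(q(pair(pair(0, a), pair(a, a))), a))  →  p(q(pair(pair(0, a), pair(a, a))))   [R1 at ε]
2. p(q(pair(pair(0, a), pair(a, a))))  →  p(p(pair(0, a)))   [R1 at 1]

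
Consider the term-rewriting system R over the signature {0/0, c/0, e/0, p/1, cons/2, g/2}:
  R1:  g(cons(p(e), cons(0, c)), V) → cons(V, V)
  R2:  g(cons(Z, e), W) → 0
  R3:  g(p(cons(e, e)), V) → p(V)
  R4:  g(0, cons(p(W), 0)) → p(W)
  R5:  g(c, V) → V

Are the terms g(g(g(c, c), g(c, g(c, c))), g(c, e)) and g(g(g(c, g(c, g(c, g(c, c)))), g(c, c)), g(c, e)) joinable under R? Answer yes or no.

yes — NF(t₁) = e, NF(t₂) = e

Reduce t₁ = g(g(g(c, c), g(c, g(c, c))), g(c, e)):
1. g(g(g(c, c), g(c, g(c, c))), g(c, e))  →  g(g(c, g(c, g(c, c))), g(c, e))   [R5 at 1.1]
2. g(g(c, g(c, g(c, c))), g(c, e))  →  g(g(c, g(c, c)), g(c, e))   [R5 at 1]
3. g(g(c, g(c, c)), g(c, e))  →  g(g(c, c), g(c, e))   [R5 at 1]
4. g(g(c, c), g(c, e))  →  g(c, g(c, e))   [R5 at 1]
5. g(c, g(c, e))  →  g(c, e)   [R5 at ε]
6. g(c, e)  →  e   [R5 at ε]

Reduce t₂ = g(g(g(c, g(c, g(c, g(c, c)))), g(c, c)), g(c, e)):
1. g(g(g(c, g(c, g(c, g(c, c)))), g(c, c)), g(c, e))  →  g(g(g(c, g(c, g(c, c))), g(c, c)), g(c, e))   [R5 at 1.1]
2. g(g(g(c, g(c, g(c, c))), g(c, c)), g(c, e))  →  g(g(g(c, g(c, c)), g(c, c)), g(c, e))   [R5 at 1.1]
3. g(g(g(c, g(c, c)), g(c, c)), g(c, e))  →  g(g(g(c, c), g(c, c)), g(c, e))   [R5 at 1.1]
4. g(g(g(c, c), g(c, c)), g(c, e))  →  g(g(c, g(c, c)), g(c, e))   [R5 at 1.1]
5. g(g(c, g(c, c)), g(c, e))  →  g(g(c, c), g(c, e))   [R5 at 1]
6. g(g(c, c), g(c, e))  →  g(c, g(c, e))   [R5 at 1]
7. g(c, g(c, e))  →  g(c, e)   [R5 at ε]
8. g(c, e)  →  e   [R5 at ε]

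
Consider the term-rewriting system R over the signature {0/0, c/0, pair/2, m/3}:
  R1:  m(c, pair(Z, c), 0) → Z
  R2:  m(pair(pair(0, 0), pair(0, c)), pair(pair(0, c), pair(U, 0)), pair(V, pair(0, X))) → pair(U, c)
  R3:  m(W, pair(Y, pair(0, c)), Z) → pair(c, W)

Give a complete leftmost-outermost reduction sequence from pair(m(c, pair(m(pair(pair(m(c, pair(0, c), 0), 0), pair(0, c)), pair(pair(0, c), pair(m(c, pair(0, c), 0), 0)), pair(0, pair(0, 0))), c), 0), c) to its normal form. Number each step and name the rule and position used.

pair(pair(0, c), c)

1. pair(m(c, pair(m(pair(pair(m(c, pair(0, c), 0), 0), pair(0, c)), pair(pair(0, c), pair(m(c, pair(0, c), 0), 0)), pair(0, pair(0, 0))), c), 0), c)  →  pair(m(pair(pair(m(c, pair(0, c), 0), 0), pair(0, c)), pair(pair(0, c), pair(m(c, pair(0, c), 0), 0)), pair(0, pair(0, 0))), c)   [R1 at 1]
2. pair(m(pair(pair(m(c, pair(0, c), 0), 0), pair(0, c)), pair(pair(0, c), pair(m(c, pair(0, c), 0), 0)), pair(0, pair(0, 0))), c)  →  pair(m(pair(pair(0, 0), pair(0, c)), pair(pair(0, c), pair(m(c, pair(0, c), 0), 0)), pair(0, pair(0, 0))), c)   [R1 at 1.1.1.1]
3. pair(m(pair(pair(0, 0), pair(0, c)), pair(pair(0, c), pair(m(c, pair(0, c), 0), 0)), pair(0, pair(0, 0))), c)  →  pair(pair(m(c, pair(0, c), 0), c), c)   [R2 at 1]
4. pair(pair(m(c, pair(0, c), 0), c), c)  →  pair(pair(0, c), c)   [R1 at 1.1]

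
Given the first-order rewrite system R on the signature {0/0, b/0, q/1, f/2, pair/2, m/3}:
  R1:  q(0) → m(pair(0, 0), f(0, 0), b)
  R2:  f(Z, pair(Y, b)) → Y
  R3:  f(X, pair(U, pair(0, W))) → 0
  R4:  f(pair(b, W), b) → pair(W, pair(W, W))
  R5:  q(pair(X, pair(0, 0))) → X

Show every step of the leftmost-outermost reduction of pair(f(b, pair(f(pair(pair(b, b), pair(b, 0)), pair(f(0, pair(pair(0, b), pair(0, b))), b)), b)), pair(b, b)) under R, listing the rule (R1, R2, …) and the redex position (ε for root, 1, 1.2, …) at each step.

1. pair(f(b, pair(f(pair(pair(b, b), pair(b, 0)), pair(f(0, pair(pair(0, b), pair(0, b))), b)), b)), pair(b, b))  →  pair(f(pair(pair(b, b), pair(b, 0)), pair(f(0, pair(pair(0, b), pair(0, b))), b)), pair(b, b))   [R2 at 1]
2. pair(f(pair(pair(b, b), pair(b, 0)), pair(f(0, pair(pair(0, b), pair(0, b))), b)), pair(b, b))  →  pair(f(0, pair(pair(0, b), pair(0, b))), pair(b, b))   [R2 at 1]
3. pair(f(0, pair(pair(0, b), pair(0, b))), pair(b, b))  →  pair(0, pair(b, b))   [R3 at 1]

pair(0, pair(b, b))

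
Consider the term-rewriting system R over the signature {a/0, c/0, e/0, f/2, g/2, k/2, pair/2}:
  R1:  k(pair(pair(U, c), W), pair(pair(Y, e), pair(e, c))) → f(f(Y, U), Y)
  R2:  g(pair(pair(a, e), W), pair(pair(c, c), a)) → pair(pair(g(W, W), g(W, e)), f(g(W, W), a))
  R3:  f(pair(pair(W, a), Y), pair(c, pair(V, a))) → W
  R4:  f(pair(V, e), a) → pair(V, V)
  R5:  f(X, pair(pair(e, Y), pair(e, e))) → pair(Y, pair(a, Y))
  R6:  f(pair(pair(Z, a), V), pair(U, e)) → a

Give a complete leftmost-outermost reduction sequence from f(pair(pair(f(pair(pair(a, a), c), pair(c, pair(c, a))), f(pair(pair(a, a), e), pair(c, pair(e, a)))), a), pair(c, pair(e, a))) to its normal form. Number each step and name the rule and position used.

1. f(pair(pair(f(pair(pair(a, a), c), pair(c, pair(c, a))), f(pair(pair(a, a), e), pair(c, pair(e, a)))), a), pair(c, pair(e, a)))  →  f(pair(pair(a, f(pair(pair(a, a), e), pair(c, pair(e, a)))), a), pair(c, pair(e, a)))   [R3 at 1.1.1]
2. f(pair(pair(a, f(pair(pair(a, a), e), pair(c, pair(e, a)))), a), pair(c, pair(e, a)))  →  f(pair(pair(a, a), a), pair(c, pair(e, a)))   [R3 at 1.1.2]
3. f(pair(pair(a, a), a), pair(c, pair(e, a)))  →  a   [R3 at ε]

a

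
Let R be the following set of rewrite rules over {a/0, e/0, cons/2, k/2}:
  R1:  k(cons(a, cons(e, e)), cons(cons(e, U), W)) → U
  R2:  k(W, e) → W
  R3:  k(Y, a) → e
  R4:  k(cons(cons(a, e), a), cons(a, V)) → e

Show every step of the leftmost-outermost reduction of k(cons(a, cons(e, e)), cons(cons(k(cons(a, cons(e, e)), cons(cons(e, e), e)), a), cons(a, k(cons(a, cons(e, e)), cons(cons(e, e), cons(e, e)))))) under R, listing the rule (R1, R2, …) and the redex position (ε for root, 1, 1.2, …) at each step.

a

1. k(cons(a, cons(e, e)), cons(cons(k(cons(a, cons(e, e)), cons(cons(e, e), e)), a), cons(a, k(cons(a, cons(e, e)), cons(cons(e, e), cons(e, e))))))  →  k(cons(a, cons(e, e)), cons(cons(e, a), cons(a, k(cons(a, cons(e, e)), cons(cons(e, e), cons(e, e))))))   [R1 at 2.1.1]
2. k(cons(a, cons(e, e)), cons(cons(e, a), cons(a, k(cons(a, cons(e, e)), cons(cons(e, e), cons(e, e))))))  →  a   [R1 at ε]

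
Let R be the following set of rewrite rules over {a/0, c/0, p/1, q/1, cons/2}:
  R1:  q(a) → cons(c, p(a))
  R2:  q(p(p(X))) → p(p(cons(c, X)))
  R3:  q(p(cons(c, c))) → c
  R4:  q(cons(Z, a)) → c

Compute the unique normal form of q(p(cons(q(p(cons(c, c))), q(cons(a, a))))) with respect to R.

1. q(p(cons(q(p(cons(c, c))), q(cons(a, a)))))  →  q(p(cons(c, q(cons(a, a)))))   [R3 at 1.1.1]
2. q(p(cons(c, q(cons(a, a)))))  →  q(p(cons(c, c)))   [R4 at 1.1.2]
3. q(p(cons(c, c)))  →  c   [R3 at ε]

c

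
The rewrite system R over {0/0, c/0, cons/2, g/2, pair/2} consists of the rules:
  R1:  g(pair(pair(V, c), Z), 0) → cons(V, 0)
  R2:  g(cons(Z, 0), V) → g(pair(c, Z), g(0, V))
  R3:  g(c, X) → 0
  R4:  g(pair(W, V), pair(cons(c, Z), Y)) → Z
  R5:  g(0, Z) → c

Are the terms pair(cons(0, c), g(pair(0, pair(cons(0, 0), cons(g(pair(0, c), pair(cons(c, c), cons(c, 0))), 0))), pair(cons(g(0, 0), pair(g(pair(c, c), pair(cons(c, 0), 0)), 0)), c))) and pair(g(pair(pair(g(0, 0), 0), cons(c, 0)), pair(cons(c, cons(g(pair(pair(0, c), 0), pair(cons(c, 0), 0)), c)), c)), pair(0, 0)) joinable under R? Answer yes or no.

Reduce t₁ = pair(cons(0, c), g(pair(0, pair(cons(0, 0), cons(g(pair(0, c), pair(cons(c, c), cons(c, 0))), 0))), pair(cons(g(0, 0), pair(g(pair(c, c), pair(cons(c, 0), 0)), 0)), c))):
1. pair(cons(0, c), g(pair(0, pair(cons(0, 0), cons(g(pair(0, c), pair(cons(c, c), cons(c, 0))), 0))), pair(cons(g(0, 0), pair(g(pair(c, c), pair(cons(c, 0), 0)), 0)), c)))  →  pair(cons(0, c), g(pair(0, pair(cons(0, 0), cons(c, 0))), pair(cons(g(0, 0), pair(g(pair(c, c), pair(cons(c, 0), 0)), 0)), c)))   [R4 at 2.1.2.2.1]
2. pair(cons(0, c), g(pair(0, pair(cons(0, 0), cons(c, 0))), pair(cons(g(0, 0), pair(g(pair(c, c), pair(cons(c, 0), 0)), 0)), c)))  →  pair(cons(0, c), g(pair(0, pair(cons(0, 0), cons(c, 0))), pair(cons(c, pair(g(pair(c, c), pair(cons(c, 0), 0)), 0)), c)))   [R5 at 2.2.1.1]
3. pair(cons(0, c), g(pair(0, pair(cons(0, 0), cons(c, 0))), pair(cons(c, pair(g(pair(c, c), pair(cons(c, 0), 0)), 0)), c)))  →  pair(cons(0, c), pair(g(pair(c, c), pair(cons(c, 0), 0)), 0))   [R4 at 2]
4. pair(cons(0, c), pair(g(pair(c, c), pair(cons(c, 0), 0)), 0))  →  pair(cons(0, c), pair(0, 0))   [R4 at 2.1]

Reduce t₂ = pair(g(pair(pair(g(0, 0), 0), cons(c, 0)), pair(cons(c, cons(g(pair(pair(0, c), 0), pair(cons(c, 0), 0)), c)), c)), pair(0, 0)):
1. pair(g(pair(pair(g(0, 0), 0), cons(c, 0)), pair(cons(c, cons(g(pair(pair(0, c), 0), pair(cons(c, 0), 0)), c)), c)), pair(0, 0))  →  pair(cons(g(pair(pair(0, c), 0), pair(cons(c, 0), 0)), c), pair(0, 0))   [R4 at 1]
2. pair(cons(g(pair(pair(0, c), 0), pair(cons(c, 0), 0)), c), pair(0, 0))  →  pair(cons(0, c), pair(0, 0))   [R4 at 1.1]

yes — NF(t₁) = pair(cons(0, c), pair(0, 0)), NF(t₂) = pair(cons(0, c), pair(0, 0))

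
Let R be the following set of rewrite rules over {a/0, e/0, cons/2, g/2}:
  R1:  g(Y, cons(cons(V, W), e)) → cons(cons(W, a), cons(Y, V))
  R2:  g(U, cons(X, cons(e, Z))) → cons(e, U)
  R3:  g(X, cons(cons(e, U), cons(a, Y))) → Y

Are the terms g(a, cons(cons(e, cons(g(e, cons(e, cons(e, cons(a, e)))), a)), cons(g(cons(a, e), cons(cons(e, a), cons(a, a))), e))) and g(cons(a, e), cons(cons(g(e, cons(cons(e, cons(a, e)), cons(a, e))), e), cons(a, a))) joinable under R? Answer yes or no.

no — NF(t₁) = e, NF(t₂) = a

Reduce t₁ = g(a, cons(cons(e, cons(g(e, cons(e, cons(e, cons(a, e)))), a)), cons(g(cons(a, e), cons(cons(e, a), cons(a, a))), e))):
1. g(a, cons(cons(e, cons(g(e, cons(e, cons(e, cons(a, e)))), a)), cons(g(cons(a, e), cons(cons(e, a), cons(a, a))), e)))  →  g(a, cons(cons(e, cons(cons(e, e), a)), cons(g(cons(a, e), cons(cons(e, a), cons(a, a))), e)))   [R2 at 2.1.2.1]
2. g(a, cons(cons(e, cons(cons(e, e), a)), cons(g(cons(a, e), cons(cons(e, a), cons(a, a))), e)))  →  g(a, cons(cons(e, cons(cons(e, e), a)), cons(a, e)))   [R3 at 2.2.1]
3. g(a, cons(cons(e, cons(cons(e, e), a)), cons(a, e)))  →  e   [R3 at ε]

Reduce t₂ = g(cons(a, e), cons(cons(g(e, cons(cons(e, cons(a, e)), cons(a, e))), e), cons(a, a))):
1. g(cons(a, e), cons(cons(g(e, cons(cons(e, cons(a, e)), cons(a, e))), e), cons(a, a)))  →  g(cons(a, e), cons(cons(e, e), cons(a, a)))   [R3 at 2.1.1]
2. g(cons(a, e), cons(cons(e, e), cons(a, a)))  →  a   [R3 at ε]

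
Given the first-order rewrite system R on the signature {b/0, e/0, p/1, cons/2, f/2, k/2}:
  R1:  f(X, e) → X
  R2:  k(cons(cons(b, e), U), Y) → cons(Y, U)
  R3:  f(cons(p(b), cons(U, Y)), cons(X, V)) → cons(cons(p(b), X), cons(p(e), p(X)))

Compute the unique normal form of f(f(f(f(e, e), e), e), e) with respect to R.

e

1. f(f(f(f(e, e), e), e), e)  →  f(f(f(e, e), e), e)   [R1 at ε]
2. f(f(f(e, e), e), e)  →  f(f(e, e), e)   [R1 at ε]
3. f(f(e, e), e)  →  f(e, e)   [R1 at ε]
4. f(e, e)  →  e   [R1 at ε]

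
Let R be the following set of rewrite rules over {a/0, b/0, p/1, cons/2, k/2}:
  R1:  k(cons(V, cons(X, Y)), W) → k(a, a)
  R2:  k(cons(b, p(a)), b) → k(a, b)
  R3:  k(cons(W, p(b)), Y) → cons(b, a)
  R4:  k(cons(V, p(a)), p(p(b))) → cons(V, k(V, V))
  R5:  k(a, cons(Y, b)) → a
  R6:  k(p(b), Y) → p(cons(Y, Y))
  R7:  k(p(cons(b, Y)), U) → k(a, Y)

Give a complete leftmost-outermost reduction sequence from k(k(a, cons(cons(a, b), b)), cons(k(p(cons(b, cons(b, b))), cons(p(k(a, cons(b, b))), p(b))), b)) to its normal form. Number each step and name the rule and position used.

1. k(k(a, cons(cons(a, b), b)), cons(k(p(cons(b, cons(b, b))), cons(p(k(a, cons(b, b))), p(b))), b))  →  k(a, cons(k(p(cons(b, cons(b, b))), cons(p(k(a, cons(b, b))), p(b))), b))   [R5 at 1]
2. k(a, cons(k(p(cons(b, cons(b, b))), cons(p(k(a, cons(b, b))), p(b))), b))  →  a   [R5 at ε]

a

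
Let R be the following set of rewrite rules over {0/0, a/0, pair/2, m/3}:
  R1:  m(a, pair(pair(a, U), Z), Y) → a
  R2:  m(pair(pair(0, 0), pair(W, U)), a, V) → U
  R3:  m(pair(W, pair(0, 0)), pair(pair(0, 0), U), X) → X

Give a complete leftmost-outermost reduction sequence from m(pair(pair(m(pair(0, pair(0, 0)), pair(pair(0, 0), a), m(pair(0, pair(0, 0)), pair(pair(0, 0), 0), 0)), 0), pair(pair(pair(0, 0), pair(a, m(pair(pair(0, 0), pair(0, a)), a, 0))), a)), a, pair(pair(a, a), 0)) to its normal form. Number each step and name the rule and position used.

a

1. m(pair(pair(m(pair(0, pair(0, 0)), pair(pair(0, 0), a), m(pair(0, pair(0, 0)), pair(pair(0, 0), 0), 0)), 0), pair(pair(pair(0, 0), pair(a, m(pair(pair(0, 0), pair(0, a)), a, 0))), a)), a, pair(pair(a, a), 0))  →  m(pair(pair(m(pair(0, pair(0, 0)), pair(pair(0, 0), 0), 0), 0), pair(pair(pair(0, 0), pair(a, m(pair(pair(0, 0), pair(0, a)), a, 0))), a)), a, pair(pair(a, a), 0))   [R3 at 1.1.1]
2. m(pair(pair(m(pair(0, pair(0, 0)), pair(pair(0, 0), 0), 0), 0), pair(pair(pair(0, 0), pair(a, m(pair(pair(0, 0), pair(0, a)), a, 0))), a)), a, pair(pair(a, a), 0))  →  m(pair(pair(0, 0), pair(pair(pair(0, 0), pair(a, m(pair(pair(0, 0), pair(0, a)), a, 0))), a)), a, pair(pair(a, a), 0))   [R3 at 1.1.1]
3. m(pair(pair(0, 0), pair(pair(pair(0, 0), pair(a, m(pair(pair(0, 0), pair(0, a)), a, 0))), a)), a, pair(pair(a, a), 0))  →  a   [R2 at ε]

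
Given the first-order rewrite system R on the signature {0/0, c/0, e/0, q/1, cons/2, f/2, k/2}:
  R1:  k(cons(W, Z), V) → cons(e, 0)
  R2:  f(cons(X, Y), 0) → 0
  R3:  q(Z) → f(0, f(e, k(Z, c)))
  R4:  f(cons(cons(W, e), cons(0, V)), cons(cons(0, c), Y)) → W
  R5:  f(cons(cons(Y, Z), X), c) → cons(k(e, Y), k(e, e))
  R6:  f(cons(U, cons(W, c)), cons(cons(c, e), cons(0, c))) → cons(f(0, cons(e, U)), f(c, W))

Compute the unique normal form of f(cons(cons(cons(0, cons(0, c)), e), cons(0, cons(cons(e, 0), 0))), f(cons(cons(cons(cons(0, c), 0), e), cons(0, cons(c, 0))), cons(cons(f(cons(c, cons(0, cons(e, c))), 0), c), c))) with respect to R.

cons(0, cons(0, c))

1. f(cons(cons(cons(0, cons(0, c)), e), cons(0, cons(cons(e, 0), 0))), f(cons(cons(cons(cons(0, c), 0), e), cons(0, cons(c, 0))), cons(cons(f(cons(c, cons(0, cons(e, c))), 0), c), c)))  →  f(cons(cons(cons(0, cons(0, c)), e), cons(0, cons(cons(e, 0), 0))), f(cons(cons(cons(cons(0, c), 0), e), cons(0, cons(c, 0))), cons(cons(0, c), c)))   [R2 at 2.2.1.1]
2. f(cons(cons(cons(0, cons(0, c)), e), cons(0, cons(cons(e, 0), 0))), f(cons(cons(cons(cons(0, c), 0), e), cons(0, cons(c, 0))), cons(cons(0, c), c)))  →  f(cons(cons(cons(0, cons(0, c)), e), cons(0, cons(cons(e, 0), 0))), cons(cons(0, c), 0))   [R4 at 2]
3. f(cons(cons(cons(0, cons(0, c)), e), cons(0, cons(cons(e, 0), 0))), cons(cons(0, c), 0))  →  cons(0, cons(0, c))   [R4 at ε]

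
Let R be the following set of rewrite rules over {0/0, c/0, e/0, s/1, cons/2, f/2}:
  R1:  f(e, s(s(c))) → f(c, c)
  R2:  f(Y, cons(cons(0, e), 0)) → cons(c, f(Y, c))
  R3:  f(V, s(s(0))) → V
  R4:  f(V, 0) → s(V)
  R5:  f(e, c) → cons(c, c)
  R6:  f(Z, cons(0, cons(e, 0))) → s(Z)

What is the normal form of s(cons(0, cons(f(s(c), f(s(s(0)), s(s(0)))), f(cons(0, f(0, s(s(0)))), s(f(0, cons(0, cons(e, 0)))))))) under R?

s(cons(0, cons(s(c), cons(0, 0))))

1. s(cons(0, cons(f(s(c), f(s(s(0)), s(s(0)))), f(cons(0, f(0, s(s(0)))), s(f(0, cons(0, cons(e, 0))))))))  →  s(cons(0, cons(f(s(c), s(s(0))), f(cons(0, f(0, s(s(0)))), s(f(0, cons(0, cons(e, 0))))))))   [R3 at 1.2.1.2]
2. s(cons(0, cons(f(s(c), s(s(0))), f(cons(0, f(0, s(s(0)))), s(f(0, cons(0, cons(e, 0))))))))  →  s(cons(0, cons(s(c), f(cons(0, f(0, s(s(0)))), s(f(0, cons(0, cons(e, 0))))))))   [R3 at 1.2.1]
3. s(cons(0, cons(s(c), f(cons(0, f(0, s(s(0)))), s(f(0, cons(0, cons(e, 0))))))))  →  s(cons(0, cons(s(c), f(cons(0, 0), s(f(0, cons(0, cons(e, 0))))))))   [R3 at 1.2.2.1.2]
4. s(cons(0, cons(s(c), f(cons(0, 0), s(f(0, cons(0, cons(e, 0))))))))  →  s(cons(0, cons(s(c), f(cons(0, 0), s(s(0))))))   [R6 at 1.2.2.2.1]
5. s(cons(0, cons(s(c), f(cons(0, 0), s(s(0))))))  →  s(cons(0, cons(s(c), cons(0, 0))))   [R3 at 1.2.2]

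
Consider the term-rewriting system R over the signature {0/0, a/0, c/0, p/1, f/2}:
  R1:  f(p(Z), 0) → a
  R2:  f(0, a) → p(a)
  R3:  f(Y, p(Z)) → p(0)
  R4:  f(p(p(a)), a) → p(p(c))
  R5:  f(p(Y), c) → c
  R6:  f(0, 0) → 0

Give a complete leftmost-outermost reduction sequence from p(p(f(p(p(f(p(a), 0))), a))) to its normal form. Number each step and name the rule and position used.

1. p(p(f(p(p(f(p(a), 0))), a)))  →  p(p(f(p(p(a)), a)))   [R1 at 1.1.1.1.1]
2. p(p(f(p(p(a)), a)))  →  p(p(p(p(c))))   [R4 at 1.1]

p(p(p(p(c))))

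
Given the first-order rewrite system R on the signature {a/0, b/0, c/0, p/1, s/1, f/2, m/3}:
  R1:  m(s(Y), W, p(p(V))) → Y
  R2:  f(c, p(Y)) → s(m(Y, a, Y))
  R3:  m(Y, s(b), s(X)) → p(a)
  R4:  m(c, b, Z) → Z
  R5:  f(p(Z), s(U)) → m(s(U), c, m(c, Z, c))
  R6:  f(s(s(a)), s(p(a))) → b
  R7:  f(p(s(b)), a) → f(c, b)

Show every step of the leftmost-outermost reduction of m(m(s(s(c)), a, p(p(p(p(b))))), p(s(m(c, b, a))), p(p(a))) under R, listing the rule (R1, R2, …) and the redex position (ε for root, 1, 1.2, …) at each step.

c

1. m(m(s(s(c)), a, p(p(p(p(b))))), p(s(m(c, b, a))), p(p(a)))  →  m(s(c), p(s(m(c, b, a))), p(p(a)))   [R1 at 1]
2. m(s(c), p(s(m(c, b, a))), p(p(a)))  →  c   [R1 at ε]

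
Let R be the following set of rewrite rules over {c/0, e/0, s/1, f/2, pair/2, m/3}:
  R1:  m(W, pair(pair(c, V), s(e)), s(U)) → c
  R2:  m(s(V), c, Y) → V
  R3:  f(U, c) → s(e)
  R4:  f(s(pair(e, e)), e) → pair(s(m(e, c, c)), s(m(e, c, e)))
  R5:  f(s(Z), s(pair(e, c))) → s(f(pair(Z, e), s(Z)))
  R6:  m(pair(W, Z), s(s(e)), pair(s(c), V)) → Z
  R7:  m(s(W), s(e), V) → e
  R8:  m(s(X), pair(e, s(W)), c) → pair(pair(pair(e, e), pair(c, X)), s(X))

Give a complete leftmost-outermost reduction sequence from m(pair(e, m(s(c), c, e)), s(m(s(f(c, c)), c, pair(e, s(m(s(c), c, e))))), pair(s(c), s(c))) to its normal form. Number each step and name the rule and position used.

c

1. m(pair(e, m(s(c), c, e)), s(m(s(f(c, c)), c, pair(e, s(m(s(c), c, e))))), pair(s(c), s(c)))  →  m(pair(e, c), s(m(s(f(c, c)), c, pair(e, s(m(s(c), c, e))))), pair(s(c), s(c)))   [R2 at 1.2]
2. m(pair(e, c), s(m(s(f(c, c)), c, pair(e, s(m(s(c), c, e))))), pair(s(c), s(c)))  →  m(pair(e, c), s(f(c, c)), pair(s(c), s(c)))   [R2 at 2.1]
3. m(pair(e, c), s(f(c, c)), pair(s(c), s(c)))  →  m(pair(e, c), s(s(e)), pair(s(c), s(c)))   [R3 at 2.1]
4. m(pair(e, c), s(s(e)), pair(s(c), s(c)))  →  c   [R6 at ε]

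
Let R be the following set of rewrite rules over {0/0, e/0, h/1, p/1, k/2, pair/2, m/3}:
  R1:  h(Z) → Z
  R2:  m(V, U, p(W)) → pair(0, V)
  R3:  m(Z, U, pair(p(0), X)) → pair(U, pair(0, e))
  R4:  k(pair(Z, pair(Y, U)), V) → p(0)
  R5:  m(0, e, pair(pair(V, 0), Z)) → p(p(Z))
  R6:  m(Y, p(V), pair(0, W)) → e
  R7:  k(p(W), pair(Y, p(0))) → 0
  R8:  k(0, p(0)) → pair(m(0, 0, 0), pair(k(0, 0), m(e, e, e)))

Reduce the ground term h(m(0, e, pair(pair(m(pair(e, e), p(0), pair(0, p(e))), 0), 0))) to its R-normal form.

p(p(0))

1. h(m(0, e, pair(pair(m(pair(e, e), p(0), pair(0, p(e))), 0), 0)))  →  m(0, e, pair(pair(m(pair(e, e), p(0), pair(0, p(e))), 0), 0))   [R1 at ε]
2. m(0, e, pair(pair(m(pair(e, e), p(0), pair(0, p(e))), 0), 0))  →  p(p(0))   [R5 at ε]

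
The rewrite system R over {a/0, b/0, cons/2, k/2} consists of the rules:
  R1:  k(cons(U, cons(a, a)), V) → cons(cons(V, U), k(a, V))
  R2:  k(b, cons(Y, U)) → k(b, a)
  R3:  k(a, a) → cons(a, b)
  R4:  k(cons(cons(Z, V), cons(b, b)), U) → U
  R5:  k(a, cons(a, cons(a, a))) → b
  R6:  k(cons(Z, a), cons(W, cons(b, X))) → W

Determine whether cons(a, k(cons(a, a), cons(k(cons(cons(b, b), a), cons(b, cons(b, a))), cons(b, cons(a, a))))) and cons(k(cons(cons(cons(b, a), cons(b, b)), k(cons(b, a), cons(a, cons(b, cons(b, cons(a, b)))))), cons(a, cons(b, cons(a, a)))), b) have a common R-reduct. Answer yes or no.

Reduce t₁ = cons(a, k(cons(a, a), cons(k(cons(cons(b, b), a), cons(b, cons(b, a))), cons(b, cons(a, a))))):
1. cons(a, k(cons(a, a), cons(k(cons(cons(b, b), a), cons(b, cons(b, a))), cons(b, cons(a, a)))))  →  cons(a, k(cons(cons(b, b), a), cons(b, cons(b, a))))   [R6 at 2]
2. cons(a, k(cons(cons(b, b), a), cons(b, cons(b, a))))  →  cons(a, b)   [R6 at 2]

Reduce t₂ = cons(k(cons(cons(cons(b, a), cons(b, b)), k(cons(b, a), cons(a, cons(b, cons(b, cons(a, b)))))), cons(a, cons(b, cons(a, a)))), b):
1. cons(k(cons(cons(cons(b, a), cons(b, b)), k(cons(b, a), cons(a, cons(b, cons(b, cons(a, b)))))), cons(a, cons(b, cons(a, a)))), b)  →  cons(k(cons(cons(cons(b, a), cons(b, b)), a), cons(a, cons(b, cons(a, a)))), b)   [R6 at 1.1.2]
2. cons(k(cons(cons(cons(b, a), cons(b, b)), a), cons(a, cons(b, cons(a, a)))), b)  →  cons(a, b)   [R6 at 1]

yes — NF(t₁) = cons(a, b), NF(t₂) = cons(a, b)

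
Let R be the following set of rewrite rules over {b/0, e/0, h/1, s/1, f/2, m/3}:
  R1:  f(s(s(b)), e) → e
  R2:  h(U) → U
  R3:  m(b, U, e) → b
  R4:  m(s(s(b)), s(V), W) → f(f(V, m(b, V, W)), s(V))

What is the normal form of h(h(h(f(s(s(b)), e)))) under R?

1. h(h(h(f(s(s(b)), e))))  →  h(h(f(s(s(b)), e)))   [R2 at ε]
2. h(h(f(s(s(b)), e)))  →  h(f(s(s(b)), e))   [R2 at ε]
3. h(f(s(s(b)), e))  →  f(s(s(b)), e)   [R2 at ε]
4. f(s(s(b)), e)  →  e   [R1 at ε]

e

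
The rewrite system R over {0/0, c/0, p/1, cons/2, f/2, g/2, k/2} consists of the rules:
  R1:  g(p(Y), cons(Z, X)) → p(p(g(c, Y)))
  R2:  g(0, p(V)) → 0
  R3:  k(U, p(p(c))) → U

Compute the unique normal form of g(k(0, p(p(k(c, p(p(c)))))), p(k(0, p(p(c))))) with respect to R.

0

1. g(k(0, p(p(k(c, p(p(c)))))), p(k(0, p(p(c)))))  →  g(k(0, p(p(c))), p(k(0, p(p(c)))))   [R3 at 1.2.1.1]
2. g(k(0, p(p(c))), p(k(0, p(p(c)))))  →  g(0, p(k(0, p(p(c)))))   [R3 at 1]
3. g(0, p(k(0, p(p(c)))))  →  0   [R2 at ε]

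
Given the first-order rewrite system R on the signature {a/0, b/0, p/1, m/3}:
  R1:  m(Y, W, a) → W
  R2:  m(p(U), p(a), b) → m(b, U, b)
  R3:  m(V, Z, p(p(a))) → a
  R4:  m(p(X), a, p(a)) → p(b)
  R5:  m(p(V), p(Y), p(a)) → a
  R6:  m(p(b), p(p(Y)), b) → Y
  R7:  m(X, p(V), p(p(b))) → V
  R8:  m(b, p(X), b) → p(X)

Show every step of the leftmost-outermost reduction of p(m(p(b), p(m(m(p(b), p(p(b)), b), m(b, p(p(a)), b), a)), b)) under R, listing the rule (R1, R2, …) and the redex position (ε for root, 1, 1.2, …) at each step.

1. p(m(p(b), p(m(m(p(b), p(p(b)), b), m(b, p(p(a)), b), a)), b))  →  p(m(p(b), p(m(b, p(p(a)), b)), b))   [R1 at 1.2.1]
2. p(m(p(b), p(m(b, p(p(a)), b)), b))  →  p(m(p(b), p(p(p(a))), b))   [R8 at 1.2.1]
3. p(m(p(b), p(p(p(a))), b))  →  p(p(a))   [R6 at 1]

p(p(a))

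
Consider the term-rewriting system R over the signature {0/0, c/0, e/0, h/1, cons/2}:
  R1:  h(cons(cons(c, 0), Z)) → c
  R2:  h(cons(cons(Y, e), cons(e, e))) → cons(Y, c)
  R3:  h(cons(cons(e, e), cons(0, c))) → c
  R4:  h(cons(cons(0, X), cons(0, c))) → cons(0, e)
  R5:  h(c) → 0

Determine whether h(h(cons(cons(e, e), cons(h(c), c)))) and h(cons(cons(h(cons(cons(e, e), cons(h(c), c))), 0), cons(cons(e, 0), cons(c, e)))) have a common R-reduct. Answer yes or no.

no — NF(t₁) = 0, NF(t₂) = c

Reduce t₁ = h(h(cons(cons(e, e), cons(h(c), c)))):
1. h(h(cons(cons(e, e), cons(h(c), c))))  →  h(h(cons(cons(e, e), cons(0, c))))   [R5 at 1.1.2.1]
2. h(h(cons(cons(e, e), cons(0, c))))  →  h(c)   [R3 at 1]
3. h(c)  →  0   [R5 at ε]

Reduce t₂ = h(cons(cons(h(cons(cons(e, e), cons(h(c), c))), 0), cons(cons(e, 0), cons(c, e)))):
1. h(cons(cons(h(cons(cons(e, e), cons(h(c), c))), 0), cons(cons(e, 0), cons(c, e))))  →  h(cons(cons(h(cons(cons(e, e), cons(0, c))), 0), cons(cons(e, 0), cons(c, e))))   [R5 at 1.1.1.1.2.1]
2. h(cons(cons(h(cons(cons(e, e), cons(0, c))), 0), cons(cons(e, 0), cons(c, e))))  →  h(cons(cons(c, 0), cons(cons(e, 0), cons(c, e))))   [R3 at 1.1.1]
3. h(cons(cons(c, 0), cons(cons(e, 0), cons(c, e))))  →  c   [R1 at ε]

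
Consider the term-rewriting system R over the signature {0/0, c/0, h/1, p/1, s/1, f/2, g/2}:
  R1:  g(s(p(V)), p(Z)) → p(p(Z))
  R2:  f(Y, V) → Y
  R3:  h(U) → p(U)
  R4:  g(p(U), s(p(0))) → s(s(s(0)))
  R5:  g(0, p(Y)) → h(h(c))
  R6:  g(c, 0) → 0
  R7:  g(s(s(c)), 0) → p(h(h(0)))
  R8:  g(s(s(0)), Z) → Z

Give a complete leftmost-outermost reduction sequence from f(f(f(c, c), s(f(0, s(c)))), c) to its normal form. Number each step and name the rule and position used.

c

1. f(f(f(c, c), s(f(0, s(c)))), c)  →  f(f(c, c), s(f(0, s(c))))   [R2 at ε]
2. f(f(c, c), s(f(0, s(c))))  →  f(c, c)   [R2 at ε]
3. f(c, c)  →  c   [R2 at ε]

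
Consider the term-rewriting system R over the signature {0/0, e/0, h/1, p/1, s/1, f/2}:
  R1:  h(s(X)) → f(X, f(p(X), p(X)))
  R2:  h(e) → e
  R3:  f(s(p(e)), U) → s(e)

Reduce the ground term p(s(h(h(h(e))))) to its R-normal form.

1. p(s(h(h(h(e)))))  →  p(s(h(h(e))))   [R2 at 1.1.1.1]
2. p(s(h(h(e))))  →  p(s(h(e)))   [R2 at 1.1.1]
3. p(s(h(e)))  →  p(s(e))   [R2 at 1.1]

p(s(e))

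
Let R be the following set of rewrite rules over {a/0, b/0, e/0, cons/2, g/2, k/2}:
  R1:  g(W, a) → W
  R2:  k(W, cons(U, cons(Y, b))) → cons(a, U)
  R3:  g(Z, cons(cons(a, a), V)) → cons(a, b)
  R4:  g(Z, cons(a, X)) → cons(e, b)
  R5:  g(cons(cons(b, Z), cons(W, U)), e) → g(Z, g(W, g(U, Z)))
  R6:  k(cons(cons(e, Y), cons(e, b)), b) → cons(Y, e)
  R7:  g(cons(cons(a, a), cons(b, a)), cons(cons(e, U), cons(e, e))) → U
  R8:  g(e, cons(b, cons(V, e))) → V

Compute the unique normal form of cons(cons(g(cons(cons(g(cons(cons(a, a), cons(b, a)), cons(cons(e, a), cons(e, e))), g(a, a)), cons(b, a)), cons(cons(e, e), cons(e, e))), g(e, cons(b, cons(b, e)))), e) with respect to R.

1. cons(cons(g(cons(cons(g(cons(cons(a, a), cons(b, a)), cons(cons(e, a), cons(e, e))), g(a, a)), cons(b, a)), cons(cons(e, e), cons(e, e))), g(e, cons(b, cons(b, e)))), e)  →  cons(cons(g(cons(cons(a, g(a, a)), cons(b, a)), cons(cons(e, e), cons(e, e))), g(e, cons(b, cons(b, e)))), e)   [R7 at 1.1.1.1.1]
2. cons(cons(g(cons(cons(a, g(a, a)), cons(b, a)), cons(cons(e, e), cons(e, e))), g(e, cons(b, cons(b, e)))), e)  →  cons(cons(g(cons(cons(a, a), cons(b, a)), cons(cons(e, e), cons(e, e))), g(e, cons(b, cons(b, e)))), e)   [R1 at 1.1.1.1.2]
3. cons(cons(g(cons(cons(a, a), cons(b, a)), cons(cons(e, e), cons(e, e))), g(e, cons(b, cons(b, e)))), e)  →  cons(cons(e, g(e, cons(b, cons(b, e)))), e)   [R7 at 1.1]
4. cons(cons(e, g(e, cons(b, cons(b, e)))), e)  →  cons(cons(e, b), e)   [R8 at 1.2]

cons(cons(e, b), e)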